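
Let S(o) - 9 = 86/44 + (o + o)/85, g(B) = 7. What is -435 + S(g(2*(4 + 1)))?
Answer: -792657/1870 ≈ -423.88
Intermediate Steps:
S(o) = 241/22 + 2*o/85 (S(o) = 9 + (86/44 + (o + o)/85) = 9 + (86*(1/44) + (2*o)*(1/85)) = 9 + (43/22 + 2*o/85) = 241/22 + 2*o/85)
-435 + S(g(2*(4 + 1))) = -435 + (241/22 + (2/85)*7) = -435 + (241/22 + 14/85) = -435 + 20793/1870 = -792657/1870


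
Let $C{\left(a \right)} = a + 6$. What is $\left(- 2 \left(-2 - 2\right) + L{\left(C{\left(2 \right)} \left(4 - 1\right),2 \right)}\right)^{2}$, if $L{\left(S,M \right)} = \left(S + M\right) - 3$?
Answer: $961$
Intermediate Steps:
$C{\left(a \right)} = 6 + a$
$L{\left(S,M \right)} = -3 + M + S$ ($L{\left(S,M \right)} = \left(M + S\right) - 3 = -3 + M + S$)
$\left(- 2 \left(-2 - 2\right) + L{\left(C{\left(2 \right)} \left(4 - 1\right),2 \right)}\right)^{2} = \left(- 2 \left(-2 - 2\right) + \left(-3 + 2 + \left(6 + 2\right) \left(4 - 1\right)\right)\right)^{2} = \left(\left(-2\right) \left(-4\right) + \left(-3 + 2 + 8 \cdot 3\right)\right)^{2} = \left(8 + \left(-3 + 2 + 24\right)\right)^{2} = \left(8 + 23\right)^{2} = 31^{2} = 961$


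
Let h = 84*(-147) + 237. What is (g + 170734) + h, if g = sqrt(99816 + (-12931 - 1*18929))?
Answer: 158623 + 2*sqrt(16989) ≈ 1.5888e+5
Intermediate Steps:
h = -12111 (h = -12348 + 237 = -12111)
g = 2*sqrt(16989) (g = sqrt(99816 + (-12931 - 18929)) = sqrt(99816 - 31860) = sqrt(67956) = 2*sqrt(16989) ≈ 260.68)
(g + 170734) + h = (2*sqrt(16989) + 170734) - 12111 = (170734 + 2*sqrt(16989)) - 12111 = 158623 + 2*sqrt(16989)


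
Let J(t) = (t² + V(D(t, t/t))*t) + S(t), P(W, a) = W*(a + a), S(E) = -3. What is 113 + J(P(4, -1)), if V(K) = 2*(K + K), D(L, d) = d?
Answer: 142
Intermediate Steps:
V(K) = 4*K (V(K) = 2*(2*K) = 4*K)
P(W, a) = 2*W*a (P(W, a) = W*(2*a) = 2*W*a)
J(t) = -3 + t² + 4*t (J(t) = (t² + (4*(t/t))*t) - 3 = (t² + (4*1)*t) - 3 = (t² + 4*t) - 3 = -3 + t² + 4*t)
113 + J(P(4, -1)) = 113 + (-3 + (2*4*(-1))² + 4*(2*4*(-1))) = 113 + (-3 + (-8)² + 4*(-8)) = 113 + (-3 + 64 - 32) = 113 + 29 = 142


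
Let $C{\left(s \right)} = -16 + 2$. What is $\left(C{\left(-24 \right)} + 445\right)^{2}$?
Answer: $185761$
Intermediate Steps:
$C{\left(s \right)} = -14$
$\left(C{\left(-24 \right)} + 445\right)^{2} = \left(-14 + 445\right)^{2} = 431^{2} = 185761$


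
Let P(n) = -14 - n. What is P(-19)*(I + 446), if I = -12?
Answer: 2170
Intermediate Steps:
P(-19)*(I + 446) = (-14 - 1*(-19))*(-12 + 446) = (-14 + 19)*434 = 5*434 = 2170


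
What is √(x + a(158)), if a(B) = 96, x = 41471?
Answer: √41567 ≈ 203.88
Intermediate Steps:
√(x + a(158)) = √(41471 + 96) = √41567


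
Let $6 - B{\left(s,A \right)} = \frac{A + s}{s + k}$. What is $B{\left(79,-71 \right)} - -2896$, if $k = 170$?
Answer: $\frac{722590}{249} \approx 2902.0$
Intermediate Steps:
$B{\left(s,A \right)} = 6 - \frac{A + s}{170 + s}$ ($B{\left(s,A \right)} = 6 - \frac{A + s}{s + 170} = 6 - \frac{A + s}{170 + s}$)
$B{\left(79,-71 \right)} - -2896 = \frac{1020 - -71 + 5 \cdot 79}{170 + 79} - -2896 = \frac{1020 + 71 + 395}{249} + 2896 = \frac{1}{249} \cdot 1486 + 2896 = \frac{1486}{249} + 2896 = \frac{722590}{249}$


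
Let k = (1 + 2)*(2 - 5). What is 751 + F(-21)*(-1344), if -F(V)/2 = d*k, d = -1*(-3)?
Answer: -71825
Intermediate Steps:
d = 3
k = -9 (k = 3*(-3) = -9)
F(V) = 54 (F(V) = -6*(-9) = -2*(-27) = 54)
751 + F(-21)*(-1344) = 751 + 54*(-1344) = 751 - 72576 = -71825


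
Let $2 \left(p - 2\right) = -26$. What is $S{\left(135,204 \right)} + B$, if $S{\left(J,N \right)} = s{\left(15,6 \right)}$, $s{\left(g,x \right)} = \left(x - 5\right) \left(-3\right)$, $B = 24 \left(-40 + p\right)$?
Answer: $-1227$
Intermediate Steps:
$p = -11$ ($p = 2 + \frac{1}{2} \left(-26\right) = 2 - 13 = -11$)
$B = -1224$ ($B = 24 \left(-40 - 11\right) = 24 \left(-51\right) = -1224$)
$s{\left(g,x \right)} = 15 - 3 x$ ($s{\left(g,x \right)} = \left(-5 + x\right) \left(-3\right) = 15 - 3 x$)
$S{\left(J,N \right)} = -3$ ($S{\left(J,N \right)} = 15 - 18 = -3$)
$S{\left(135,204 \right)} + B = -3 - 1224 = -1227$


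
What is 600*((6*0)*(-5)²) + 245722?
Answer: 245722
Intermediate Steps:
600*((6*0)*(-5)²) + 245722 = 600*(0*25) + 245722 = 600*0 + 245722 = 0 + 245722 = 245722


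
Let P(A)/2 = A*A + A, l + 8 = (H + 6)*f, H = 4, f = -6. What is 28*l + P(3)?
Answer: -1880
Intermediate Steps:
l = -68 (l = -8 + (4 + 6)*(-6) = -8 + 10*(-6) = -8 - 60 = -68)
P(A) = 2*A + 2*A² (P(A) = 2*(A*A + A) = 2*(A² + A) = 2*(A + A²) = 2*A + 2*A²)
28*l + P(3) = 28*(-68) + 2*3*(1 + 3) = -1904 + 2*3*4 = -1904 + 24 = -1880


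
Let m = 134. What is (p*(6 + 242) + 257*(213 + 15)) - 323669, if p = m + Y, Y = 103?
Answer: -206297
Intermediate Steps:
p = 237 (p = 134 + 103 = 237)
(p*(6 + 242) + 257*(213 + 15)) - 323669 = (237*(6 + 242) + 257*(213 + 15)) - 323669 = (237*248 + 257*228) - 323669 = (58776 + 58596) - 323669 = 117372 - 323669 = -206297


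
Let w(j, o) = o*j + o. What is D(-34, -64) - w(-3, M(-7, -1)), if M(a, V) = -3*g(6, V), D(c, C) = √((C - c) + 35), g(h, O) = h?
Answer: -36 + √5 ≈ -33.764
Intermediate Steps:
D(c, C) = √(35 + C - c)
M(a, V) = -18 (M(a, V) = -3*6 = -18)
w(j, o) = o + j*o (w(j, o) = j*o + o = o + j*o)
D(-34, -64) - w(-3, M(-7, -1)) = √(35 - 64 - 1*(-34)) - (-18)*(1 - 3) = √(35 - 64 + 34) - (-18)*(-2) = √5 - 1*36 = √5 - 36 = -36 + √5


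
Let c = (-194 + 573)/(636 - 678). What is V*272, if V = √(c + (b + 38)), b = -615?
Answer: 136*I*√1033746/21 ≈ 6584.6*I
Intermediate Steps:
c = -379/42 (c = 379/(-42) = 379*(-1/42) = -379/42 ≈ -9.0238)
V = I*√1033746/42 (V = √(-379/42 + (-615 + 38)) = √(-379/42 - 577) = √(-24613/42) = I*√1033746/42 ≈ 24.208*I)
V*272 = (I*√1033746/42)*272 = 136*I*√1033746/21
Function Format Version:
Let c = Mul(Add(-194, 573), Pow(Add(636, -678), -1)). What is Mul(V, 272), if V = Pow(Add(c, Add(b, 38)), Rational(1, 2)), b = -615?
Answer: Mul(Rational(136, 21), I, Pow(1033746, Rational(1, 2))) ≈ Mul(6584.6, I)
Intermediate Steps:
c = Rational(-379, 42) (c = Mul(379, Pow(-42, -1)) = Mul(379, Rational(-1, 42)) = Rational(-379, 42) ≈ -9.0238)
V = Mul(Rational(1, 42), I, Pow(1033746, Rational(1, 2))) (V = Pow(Add(Rational(-379, 42), Add(-615, 38)), Rational(1, 2)) = Pow(Add(Rational(-379, 42), -577), Rational(1, 2)) = Pow(Rational(-24613, 42), Rational(1, 2)) = Mul(Rational(1, 42), I, Pow(1033746, Rational(1, 2))) ≈ Mul(24.208, I))
Mul(V, 272) = Mul(Mul(Rational(1, 42), I, Pow(1033746, Rational(1, 2))), 272) = Mul(Rational(136, 21), I, Pow(1033746, Rational(1, 2)))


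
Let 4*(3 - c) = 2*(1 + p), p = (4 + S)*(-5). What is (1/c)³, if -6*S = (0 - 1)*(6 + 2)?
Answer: 216/857375 ≈ 0.00025193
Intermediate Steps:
S = 4/3 (S = -(0 - 1)*(6 + 2)/6 = -(-1)*8/6 = -⅙*(-8) = 4/3 ≈ 1.3333)
p = -80/3 (p = (4 + 4/3)*(-5) = (16/3)*(-5) = -80/3 ≈ -26.667)
c = 95/6 (c = 3 - (1 - 80/3)/2 = 3 - (-77)/(2*3) = 3 - ¼*(-154/3) = 3 + 77/6 = 95/6 ≈ 15.833)
(1/c)³ = (1/(95/6))³ = (6/95)³ = 216/857375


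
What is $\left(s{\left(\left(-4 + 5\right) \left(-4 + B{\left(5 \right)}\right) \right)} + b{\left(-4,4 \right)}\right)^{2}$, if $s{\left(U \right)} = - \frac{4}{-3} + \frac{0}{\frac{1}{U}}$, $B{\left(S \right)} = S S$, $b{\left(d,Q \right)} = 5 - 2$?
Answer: $\frac{169}{9} \approx 18.778$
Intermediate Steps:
$b{\left(d,Q \right)} = 3$
$B{\left(S \right)} = S^{2}$
$s{\left(U \right)} = \frac{4}{3}$ ($s{\left(U \right)} = \left(-4\right) \left(- \frac{1}{3}\right) + 0 U = \frac{4}{3} + 0 = \frac{4}{3}$)
$\left(s{\left(\left(-4 + 5\right) \left(-4 + B{\left(5 \right)}\right) \right)} + b{\left(-4,4 \right)}\right)^{2} = \left(\frac{4}{3} + 3\right)^{2} = \left(\frac{13}{3}\right)^{2} = \frac{169}{9}$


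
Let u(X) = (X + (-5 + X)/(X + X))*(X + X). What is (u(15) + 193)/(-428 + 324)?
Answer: -653/104 ≈ -6.2788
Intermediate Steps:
u(X) = 2*X*(X + (-5 + X)/(2*X)) (u(X) = (X + (-5 + X)/((2*X)))*(2*X) = (X + (-5 + X)*(1/(2*X)))*(2*X) = (X + (-5 + X)/(2*X))*(2*X) = 2*X*(X + (-5 + X)/(2*X)))
(u(15) + 193)/(-428 + 324) = ((-5 + 15 + 2*15²) + 193)/(-428 + 324) = ((-5 + 15 + 2*225) + 193)/(-104) = ((-5 + 15 + 450) + 193)*(-1/104) = (460 + 193)*(-1/104) = 653*(-1/104) = -653/104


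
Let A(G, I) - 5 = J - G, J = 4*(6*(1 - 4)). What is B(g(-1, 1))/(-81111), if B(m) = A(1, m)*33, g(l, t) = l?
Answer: 748/27037 ≈ 0.027666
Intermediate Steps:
J = -72 (J = 4*(6*(-3)) = 4*(-18) = -72)
A(G, I) = -67 - G (A(G, I) = 5 + (-72 - G) = -67 - G)
B(m) = -2244 (B(m) = (-67 - 1*1)*33 = (-67 - 1)*33 = -68*33 = -2244)
B(g(-1, 1))/(-81111) = -2244/(-81111) = -2244*(-1/81111) = 748/27037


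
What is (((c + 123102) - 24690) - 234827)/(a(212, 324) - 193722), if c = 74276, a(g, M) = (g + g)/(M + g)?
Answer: 4163313/12979321 ≈ 0.32077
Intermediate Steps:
a(g, M) = 2*g/(M + g) (a(g, M) = (2*g)/(M + g) = 2*g/(M + g))
(((c + 123102) - 24690) - 234827)/(a(212, 324) - 193722) = (((74276 + 123102) - 24690) - 234827)/(2*212/(324 + 212) - 193722) = ((197378 - 24690) - 234827)/(2*212/536 - 193722) = (172688 - 234827)/(2*212*(1/536) - 193722) = -62139/(53/67 - 193722) = -62139/(-12979321/67) = -62139*(-67/12979321) = 4163313/12979321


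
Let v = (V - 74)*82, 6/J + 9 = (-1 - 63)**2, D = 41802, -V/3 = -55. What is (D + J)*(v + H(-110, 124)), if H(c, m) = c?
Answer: 1256050822560/4087 ≈ 3.0733e+8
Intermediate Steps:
V = 165 (V = -3*(-55) = 165)
J = 6/4087 (J = 6/(-9 + (-1 - 63)**2) = 6/(-9 + (-64)**2) = 6/(-9 + 4096) = 6/4087 ≈ 0.0014681)
v = 7462 (v = (165 - 74)*82 = 91*82 = 7462)
(D + J)*(v + H(-110, 124)) = (41802 + 6/4087)*(7462 - 110) = (170844780/4087)*7352 = 1256050822560/4087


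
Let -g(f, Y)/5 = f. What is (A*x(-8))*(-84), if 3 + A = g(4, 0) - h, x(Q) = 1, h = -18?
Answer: 420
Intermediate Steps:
g(f, Y) = -5*f
A = -5 (A = -3 + (-5*4 - 1*(-18)) = -3 + (-20 + 18) = -3 - 2 = -5)
(A*x(-8))*(-84) = -5*1*(-84) = -5*(-84) = 420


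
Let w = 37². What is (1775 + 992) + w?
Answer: 4136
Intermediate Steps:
w = 1369
(1775 + 992) + w = (1775 + 992) + 1369 = 2767 + 1369 = 4136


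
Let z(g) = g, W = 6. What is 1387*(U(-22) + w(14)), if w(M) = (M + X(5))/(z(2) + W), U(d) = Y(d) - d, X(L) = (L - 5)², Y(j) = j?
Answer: 9709/4 ≈ 2427.3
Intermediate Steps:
X(L) = (-5 + L)²
U(d) = 0 (U(d) = d - d = 0)
w(M) = M/8 (w(M) = (M + (-5 + 5)²)/(2 + 6) = (M + 0²)/8 = (M + 0)*(⅛) = M*(⅛) = M/8)
1387*(U(-22) + w(14)) = 1387*(0 + (⅛)*14) = 1387*(0 + 7/4) = 1387*(7/4) = 9709/4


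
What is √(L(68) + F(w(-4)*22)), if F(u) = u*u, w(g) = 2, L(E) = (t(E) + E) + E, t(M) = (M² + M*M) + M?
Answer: 2*√2847 ≈ 106.71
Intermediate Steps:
t(M) = M + 2*M² (t(M) = (M² + M²) + M = 2*M² + M = M + 2*M²)
L(E) = 2*E + E*(1 + 2*E) (L(E) = (E*(1 + 2*E) + E) + E = (E + E*(1 + 2*E)) + E = 2*E + E*(1 + 2*E))
F(u) = u²
√(L(68) + F(w(-4)*22)) = √(68*(3 + 2*68) + (2*22)²) = √(68*(3 + 136) + 44²) = √(68*139 + 1936) = √(9452 + 1936) = √11388 = 2*√2847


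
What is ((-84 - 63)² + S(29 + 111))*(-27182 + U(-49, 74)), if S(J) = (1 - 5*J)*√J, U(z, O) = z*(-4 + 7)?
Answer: -590552361 + 38205942*√35 ≈ -3.6452e+8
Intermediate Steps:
U(z, O) = 3*z (U(z, O) = z*3 = 3*z)
S(J) = √J*(1 - 5*J)
((-84 - 63)² + S(29 + 111))*(-27182 + U(-49, 74)) = ((-84 - 63)² + √(29 + 111)*(1 - 5*(29 + 111)))*(-27182 + 3*(-49)) = ((-147)² + √140*(1 - 5*140))*(-27182 - 147) = (21609 + (2*√35)*(1 - 700))*(-27329) = (21609 + (2*√35)*(-699))*(-27329) = (21609 - 1398*√35)*(-27329) = -590552361 + 38205942*√35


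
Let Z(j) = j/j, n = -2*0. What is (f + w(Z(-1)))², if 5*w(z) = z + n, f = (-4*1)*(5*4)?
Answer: 159201/25 ≈ 6368.0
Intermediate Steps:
n = 0
Z(j) = 1
f = -80 (f = -4*20 = -80)
w(z) = z/5 (w(z) = (z + 0)/5 = z/5)
(f + w(Z(-1)))² = (-80 + (⅕)*1)² = (-80 + ⅕)² = (-399/5)² = 159201/25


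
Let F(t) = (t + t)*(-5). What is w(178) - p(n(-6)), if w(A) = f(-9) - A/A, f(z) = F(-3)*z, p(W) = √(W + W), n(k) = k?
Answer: -271 - 2*I*√3 ≈ -271.0 - 3.4641*I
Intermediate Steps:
F(t) = -10*t (F(t) = (2*t)*(-5) = -10*t)
p(W) = √2*√W (p(W) = √(2*W) = √2*√W)
f(z) = 30*z (f(z) = (-10*(-3))*z = 30*z)
w(A) = -271 (w(A) = 30*(-9) - A/A = -270 - 1*1 = -270 - 1 = -271)
w(178) - p(n(-6)) = -271 - √2*√(-6) = -271 - √2*I*√6 = -271 - 2*I*√3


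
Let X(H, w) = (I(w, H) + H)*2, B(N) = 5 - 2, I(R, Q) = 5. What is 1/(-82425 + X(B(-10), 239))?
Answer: -1/82409 ≈ -1.2135e-5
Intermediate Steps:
B(N) = 3
X(H, w) = 10 + 2*H (X(H, w) = (5 + H)*2 = 10 + 2*H)
1/(-82425 + X(B(-10), 239)) = 1/(-82425 + (10 + 2*3)) = 1/(-82425 + (10 + 6)) = 1/(-82425 + 16) = 1/(-82409) = -1/82409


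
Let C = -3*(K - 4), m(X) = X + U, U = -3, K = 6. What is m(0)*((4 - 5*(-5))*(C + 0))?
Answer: 522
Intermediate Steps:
m(X) = -3 + X (m(X) = X - 3 = -3 + X)
C = -6 (C = -3*(6 - 4) = -3*2 = -6)
m(0)*((4 - 5*(-5))*(C + 0)) = (-3 + 0)*((4 - 5*(-5))*(-6 + 0)) = -3*(4 + 25)*(-6) = -87*(-6) = -3*(-174) = 522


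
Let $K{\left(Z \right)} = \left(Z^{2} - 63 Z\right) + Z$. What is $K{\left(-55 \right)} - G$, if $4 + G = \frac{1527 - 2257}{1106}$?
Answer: $\frac{3561132}{553} \approx 6439.7$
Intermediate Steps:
$G = - \frac{2577}{553}$ ($G = -4 + \frac{1527 - 2257}{1106} = -4 + \left(1527 - 2257\right) \frac{1}{1106} = -4 - \frac{365}{553} = - \frac{2577}{553} \approx -4.66$)
$K{\left(Z \right)} = Z^{2} - 62 Z$
$K{\left(-55 \right)} - G = - 55 \left(-62 - 55\right) - - \frac{2577}{553} = \left(-55\right) \left(-117\right) + \frac{2577}{553} = 6435 + \frac{2577}{553} = \frac{3561132}{553}$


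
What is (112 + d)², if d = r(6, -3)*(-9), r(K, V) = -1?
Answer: 14641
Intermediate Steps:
d = 9 (d = -1*(-9) = 9)
(112 + d)² = (112 + 9)² = 121² = 14641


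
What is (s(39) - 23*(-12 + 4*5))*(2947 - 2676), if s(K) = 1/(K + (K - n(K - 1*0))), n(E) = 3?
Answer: -3739529/75 ≈ -49860.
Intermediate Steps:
s(K) = 1/(-3 + 2*K) (s(K) = 1/(K + (K - 1*3)) = 1/(K + (K - 3)) = 1/(K + (-3 + K)) = 1/(-3 + 2*K))
(s(39) - 23*(-12 + 4*5))*(2947 - 2676) = (1/(-3 + 2*39) - 23*(-12 + 4*5))*(2947 - 2676) = (1/(-3 + 78) - 23*(-12 + 20))*271 = (1/75 - 23*8)*271 = (1/75 - 184)*271 = -13799/75*271 = -3739529/75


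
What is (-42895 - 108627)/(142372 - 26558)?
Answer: -959/733 ≈ -1.3083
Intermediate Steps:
(-42895 - 108627)/(142372 - 26558) = -151522/115814 = -151522*1/115814 = -959/733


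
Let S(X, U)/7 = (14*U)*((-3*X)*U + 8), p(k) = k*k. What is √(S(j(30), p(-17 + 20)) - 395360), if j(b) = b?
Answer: 2*I*√275681 ≈ 1050.1*I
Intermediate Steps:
p(k) = k²
S(X, U) = 98*U*(8 - 3*U*X) (S(X, U) = 7*((14*U)*((-3*X)*U + 8)) = 7*((14*U)*(-3*U*X + 8)) = 7*((14*U)*(8 - 3*U*X)) = 7*(14*U*(8 - 3*U*X)) = 98*U*(8 - 3*U*X))
√(S(j(30), p(-17 + 20)) - 395360) = √(98*(-17 + 20)²*(8 - 3*(-17 + 20)²*30) - 395360) = √(98*3²*(8 - 3*3²*30) - 395360) = √(98*9*(8 - 3*9*30) - 395360) = √(98*9*(8 - 810) - 395360) = √(98*9*(-802) - 395360) = √(-707364 - 395360) = √(-1102724) = 2*I*√275681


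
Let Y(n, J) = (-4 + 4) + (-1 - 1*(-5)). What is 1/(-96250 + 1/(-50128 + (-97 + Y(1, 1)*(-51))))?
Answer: -50429/4853791251 ≈ -1.0390e-5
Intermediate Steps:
Y(n, J) = 4 (Y(n, J) = 0 + (-1 + 5) = 0 + 4 = 4)
1/(-96250 + 1/(-50128 + (-97 + Y(1, 1)*(-51)))) = 1/(-96250 + 1/(-50128 + (-97 + 4*(-51)))) = 1/(-96250 + 1/(-50128 + (-97 - 204))) = 1/(-96250 + 1/(-50128 - 301)) = 1/(-96250 + 1/(-50429)) = 1/(-96250 - 1/50429) = 1/(-4853791251/50429) = -50429/4853791251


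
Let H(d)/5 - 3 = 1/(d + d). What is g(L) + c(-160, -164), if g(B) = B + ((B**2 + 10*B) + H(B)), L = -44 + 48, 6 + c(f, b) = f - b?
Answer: 589/8 ≈ 73.625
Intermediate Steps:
H(d) = 15 + 5/(2*d) (H(d) = 15 + 5/(d + d) = 15 + 5/((2*d)) = 15 + 5*(1/(2*d)) = 15 + 5/(2*d))
c(f, b) = -6 + f - b (c(f, b) = -6 + (f - b) = -6 + f - b)
L = 4
g(B) = 15 + B**2 + 11*B + 5/(2*B) (g(B) = B + ((B**2 + 10*B) + (15 + 5/(2*B))) = B + (15 + B**2 + 10*B + 5/(2*B)) = 15 + B**2 + 11*B + 5/(2*B))
g(L) + c(-160, -164) = (15 + 4**2 + 11*4 + (5/2)/4) + (-6 - 160 - 1*(-164)) = (15 + 16 + 44 + (5/2)*(1/4)) + (-6 - 160 + 164) = (15 + 16 + 44 + 5/8) - 2 = 605/8 - 2 = 589/8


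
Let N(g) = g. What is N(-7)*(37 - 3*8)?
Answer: -91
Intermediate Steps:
N(-7)*(37 - 3*8) = -7*(37 - 3*8) = -7*(37 - 24) = -7*13 = -91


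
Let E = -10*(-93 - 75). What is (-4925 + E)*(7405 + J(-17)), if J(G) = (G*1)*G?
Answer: -24967030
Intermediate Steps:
E = 1680 (E = -10*(-168) = 1680)
J(G) = G² (J(G) = G*G = G²)
(-4925 + E)*(7405 + J(-17)) = (-4925 + 1680)*(7405 + (-17)²) = -3245*(7405 + 289) = -3245*7694 = -24967030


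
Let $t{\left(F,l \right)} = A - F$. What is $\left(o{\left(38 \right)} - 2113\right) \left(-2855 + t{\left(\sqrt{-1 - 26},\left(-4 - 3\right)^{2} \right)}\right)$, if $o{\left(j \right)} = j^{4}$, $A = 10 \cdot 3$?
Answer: $-5884539975 - 6249069 i \sqrt{3} \approx -5.8845 \cdot 10^{9} - 1.0824 \cdot 10^{7} i$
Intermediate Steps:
$A = 30$
$t{\left(F,l \right)} = 30 - F$
$\left(o{\left(38 \right)} - 2113\right) \left(-2855 + t{\left(\sqrt{-1 - 26},\left(-4 - 3\right)^{2} \right)}\right) = \left(38^{4} - 2113\right) \left(-2855 + \left(30 - \sqrt{-1 - 26}\right)\right) = \left(2085136 - 2113\right) \left(-2855 + \left(30 - \sqrt{-27}\right)\right) = 2083023 \left(-2855 + \left(30 - 3 i \sqrt{3}\right)\right) = 2083023 \left(-2825 - 3 i \sqrt{3}\right) = -5884539975 - 6249069 i \sqrt{3}$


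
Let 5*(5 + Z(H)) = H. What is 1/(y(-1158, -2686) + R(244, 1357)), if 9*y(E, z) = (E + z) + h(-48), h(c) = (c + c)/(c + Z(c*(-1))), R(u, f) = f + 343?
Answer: 1953/2486432 ≈ 0.00078546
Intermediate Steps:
R(u, f) = 343 + f
Z(H) = -5 + H/5
h(c) = 2*c/(-5 + 4*c/5) (h(c) = (c + c)/(c + (-5 + (c*(-1))/5)) = (2*c)/(c + (-5 + (-c)/5)) = (2*c)/(c + (-5 - c/5)) = (2*c)/(-5 + 4*c/5) = 2*c/(-5 + 4*c/5))
y(E, z) = 160/651 + E/9 + z/9 (y(E, z) = ((E + z) + 10*(-48)/(-25 + 4*(-48)))/9 = ((E + z) + 10*(-48)/(-25 - 192))/9 = ((E + z) + 10*(-48)/(-217))/9 = ((E + z) + 10*(-48)*(-1/217))/9 = ((E + z) + 480/217)/9 = (480/217 + E + z)/9 = 160/651 + E/9 + z/9)
1/(y(-1158, -2686) + R(244, 1357)) = 1/((160/651 + (⅑)*(-1158) + (⅑)*(-2686)) + (343 + 1357)) = 1/((160/651 - 386/3 - 2686/9) + 1700) = 1/(-833668/1953 + 1700) = 1/(2486432/1953) = 1953/2486432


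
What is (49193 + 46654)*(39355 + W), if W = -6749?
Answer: 3125187282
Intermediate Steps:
(49193 + 46654)*(39355 + W) = (49193 + 46654)*(39355 - 6749) = 95847*32606 = 3125187282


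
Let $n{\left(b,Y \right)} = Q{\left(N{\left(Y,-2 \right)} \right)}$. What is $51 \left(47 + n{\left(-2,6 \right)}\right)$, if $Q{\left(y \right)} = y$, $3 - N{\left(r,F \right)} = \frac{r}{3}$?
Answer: $2448$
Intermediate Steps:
$N{\left(r,F \right)} = 3 - \frac{r}{3}$
$n{\left(b,Y \right)} = 3 - \frac{Y}{3}$
$51 \left(47 + n{\left(-2,6 \right)}\right) = 51 \left(47 + \left(3 - 2\right)\right) = 51 \left(47 + 1\right) = 51 \cdot 48 = 2448$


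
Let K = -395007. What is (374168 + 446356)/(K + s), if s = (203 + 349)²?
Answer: -273508/30101 ≈ -9.0863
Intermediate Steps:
s = 304704 (s = 552² = 304704)
(374168 + 446356)/(K + s) = (374168 + 446356)/(-395007 + 304704) = 820524/(-90303) = 820524*(-1/90303) = -273508/30101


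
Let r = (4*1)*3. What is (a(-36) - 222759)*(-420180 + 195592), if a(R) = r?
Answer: 50026303236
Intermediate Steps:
r = 12 (r = 4*3 = 12)
a(R) = 12
(a(-36) - 222759)*(-420180 + 195592) = (12 - 222759)*(-420180 + 195592) = -222747*(-224588) = 50026303236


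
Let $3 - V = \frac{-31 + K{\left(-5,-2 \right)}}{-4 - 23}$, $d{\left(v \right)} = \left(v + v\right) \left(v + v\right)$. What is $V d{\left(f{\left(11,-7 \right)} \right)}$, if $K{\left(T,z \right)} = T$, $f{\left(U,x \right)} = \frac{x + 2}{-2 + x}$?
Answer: $\frac{500}{243} \approx 2.0576$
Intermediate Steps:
$f{\left(U,x \right)} = \frac{2 + x}{-2 + x}$
$d{\left(v \right)} = 4 v^{2}$ ($d{\left(v \right)} = 2 v 2 v = 4 v^{2}$)
$V = \frac{5}{3}$ ($V = 3 - \frac{-31 - 5}{-4 - 23} = 3 - - \frac{36}{-27} = 3 - \left(-36\right) \left(- \frac{1}{27}\right) = 3 - \frac{4}{3} = \frac{5}{3} \approx 1.6667$)
$V d{\left(f{\left(11,-7 \right)} \right)} = \frac{5 \cdot 4 \left(\frac{2 - 7}{-2 - 7}\right)^{2}}{3} = \frac{5 \cdot 4 \left(\frac{1}{-9} \left(-5\right)\right)^{2}}{3} = \frac{5 \cdot 4 \left(\left(- \frac{1}{9}\right) \left(-5\right)\right)^{2}}{3} = \frac{5 \cdot 4 \left(\frac{5}{9}\right)^{2}}{3} = \frac{5 \cdot 4 \cdot \frac{25}{81}}{3} = \frac{5}{3} \cdot \frac{100}{81} = \frac{500}{243}$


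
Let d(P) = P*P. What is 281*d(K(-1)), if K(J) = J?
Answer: 281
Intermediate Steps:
d(P) = P**2
281*d(K(-1)) = 281*(-1)**2 = 281*1 = 281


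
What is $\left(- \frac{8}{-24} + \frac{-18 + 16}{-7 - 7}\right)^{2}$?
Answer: $\frac{100}{441} \approx 0.22676$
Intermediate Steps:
$\left(- \frac{8}{-24} + \frac{-18 + 16}{-7 - 7}\right)^{2} = \left(\left(-8\right) \left(- \frac{1}{24}\right) - \frac{2}{-14}\right)^{2} = \left(\frac{1}{3} - - \frac{1}{7}\right)^{2} = \left(\frac{1}{3} + \frac{1}{7}\right)^{2} = \left(\frac{10}{21}\right)^{2} = \frac{100}{441}$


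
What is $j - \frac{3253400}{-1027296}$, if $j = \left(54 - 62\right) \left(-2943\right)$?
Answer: $\frac{3023738803}{128412} \approx 23547.0$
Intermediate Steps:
$j = 23544$ ($j = \left(-8\right) \left(-2943\right) = 23544$)
$j - \frac{3253400}{-1027296} = 23544 - \frac{3253400}{-1027296} = 23544 - - \frac{406675}{128412} = 23544 + \frac{406675}{128412} = \frac{3023738803}{128412}$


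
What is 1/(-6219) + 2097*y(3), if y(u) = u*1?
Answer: 39123728/6219 ≈ 6291.0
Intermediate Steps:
y(u) = u
1/(-6219) + 2097*y(3) = 1/(-6219) + 2097*3 = -1/6219 + 6291 = 39123728/6219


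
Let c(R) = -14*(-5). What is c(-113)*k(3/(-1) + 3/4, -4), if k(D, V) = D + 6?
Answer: 525/2 ≈ 262.50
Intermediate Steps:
k(D, V) = 6 + D
c(R) = 70
c(-113)*k(3/(-1) + 3/4, -4) = 70*(6 + (3/(-1) + 3/4)) = 70*(6 + (3*(-1) + 3*(1/4))) = 70*(6 + (-3 + 3/4)) = 70*(6 - 9/4) = 70*(15/4) = 525/2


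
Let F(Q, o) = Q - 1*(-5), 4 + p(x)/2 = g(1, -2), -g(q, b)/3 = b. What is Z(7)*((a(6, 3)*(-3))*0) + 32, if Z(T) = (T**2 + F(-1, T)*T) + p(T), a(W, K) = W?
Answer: 32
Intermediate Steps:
g(q, b) = -3*b
p(x) = 4 (p(x) = -8 + 2*(-3*(-2)) = -8 + 2*6 = -8 + 12 = 4)
F(Q, o) = 5 + Q (F(Q, o) = Q + 5 = 5 + Q)
Z(T) = 4 + T**2 + 4*T (Z(T) = (T**2 + (5 - 1)*T) + 4 = (T**2 + 4*T) + 4 = 4 + T**2 + 4*T)
Z(7)*((a(6, 3)*(-3))*0) + 32 = (4 + 7**2 + 4*7)*((6*(-3))*0) + 32 = (4 + 49 + 28)*(-18*0) + 32 = 81*0 + 32 = 0 + 32 = 32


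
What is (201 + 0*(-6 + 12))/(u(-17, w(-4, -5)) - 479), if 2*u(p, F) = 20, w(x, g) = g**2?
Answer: -3/7 ≈ -0.42857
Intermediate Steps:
u(p, F) = 10 (u(p, F) = (1/2)*20 = 10)
(201 + 0*(-6 + 12))/(u(-17, w(-4, -5)) - 479) = (201 + 0*(-6 + 12))/(10 - 479) = (201 + 0*6)/(-469) = (201 + 0)*(-1/469) = 201*(-1/469) = -3/7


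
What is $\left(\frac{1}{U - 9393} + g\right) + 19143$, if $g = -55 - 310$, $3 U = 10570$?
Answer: $\frac{330661799}{17609} \approx 18778.0$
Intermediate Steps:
$U = \frac{10570}{3}$ ($U = \frac{1}{3} \cdot 10570 = \frac{10570}{3} \approx 3523.3$)
$g = -365$ ($g = -55 - 310 = -365$)
$\left(\frac{1}{U - 9393} + g\right) + 19143 = \left(\frac{1}{\frac{10570}{3} - 9393} - 365\right) + 19143 = \left(\frac{1}{- \frac{17609}{3}} - 365\right) + 19143 = \left(- \frac{3}{17609} - 365\right) + 19143 = - \frac{6427288}{17609} + 19143 = \frac{330661799}{17609}$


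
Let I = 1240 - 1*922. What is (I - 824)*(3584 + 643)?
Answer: -2138862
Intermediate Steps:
I = 318 (I = 1240 - 922 = 318)
(I - 824)*(3584 + 643) = (318 - 824)*(3584 + 643) = -506*4227 = -2138862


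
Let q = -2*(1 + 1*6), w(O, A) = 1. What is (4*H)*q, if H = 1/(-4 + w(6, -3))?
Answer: 56/3 ≈ 18.667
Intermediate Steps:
q = -14 (q = -2*(1 + 6) = -2*7 = -14)
H = -⅓ (H = 1/(-4 + 1) = 1/(-3) = -⅓ ≈ -0.33333)
(4*H)*q = (4*(-⅓))*(-14) = -4/3*(-14) = 56/3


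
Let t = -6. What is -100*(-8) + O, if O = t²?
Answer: 836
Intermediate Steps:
O = 36 (O = (-6)² = 36)
-100*(-8) + O = -100*(-8) + 36 = 800 + 36 = 836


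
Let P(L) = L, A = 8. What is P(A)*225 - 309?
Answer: 1491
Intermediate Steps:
P(A)*225 - 309 = 8*225 - 309 = 1800 - 309 = 1491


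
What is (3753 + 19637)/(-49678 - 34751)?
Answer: -23390/84429 ≈ -0.27704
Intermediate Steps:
(3753 + 19637)/(-49678 - 34751) = 23390/(-84429) = 23390*(-1/84429) = -23390/84429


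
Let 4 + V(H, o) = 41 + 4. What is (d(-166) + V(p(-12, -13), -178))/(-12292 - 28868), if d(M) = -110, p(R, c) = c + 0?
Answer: 23/13720 ≈ 0.0016764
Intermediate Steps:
p(R, c) = c
V(H, o) = 41 (V(H, o) = -4 + (41 + 4) = -4 + 45 = 41)
(d(-166) + V(p(-12, -13), -178))/(-12292 - 28868) = (-110 + 41)/(-12292 - 28868) = -69/(-41160) = -69*(-1/41160) = 23/13720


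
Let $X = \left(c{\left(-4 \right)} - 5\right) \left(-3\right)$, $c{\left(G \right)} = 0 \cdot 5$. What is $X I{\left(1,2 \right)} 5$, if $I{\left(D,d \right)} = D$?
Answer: $75$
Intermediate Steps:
$c{\left(G \right)} = 0$
$X = 15$ ($X = \left(0 - 5\right) \left(-3\right) = \left(-5\right) \left(-3\right) = 15$)
$X I{\left(1,2 \right)} 5 = 15 \cdot 1 \cdot 5 = 15 \cdot 5 = 75$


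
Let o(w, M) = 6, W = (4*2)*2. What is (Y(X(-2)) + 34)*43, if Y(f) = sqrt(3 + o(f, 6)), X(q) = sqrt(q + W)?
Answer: 1591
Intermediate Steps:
W = 16 (W = 8*2 = 16)
X(q) = sqrt(16 + q) (X(q) = sqrt(q + 16) = sqrt(16 + q))
Y(f) = 3 (Y(f) = sqrt(3 + 6) = sqrt(9) = 3)
(Y(X(-2)) + 34)*43 = (3 + 34)*43 = 37*43 = 1591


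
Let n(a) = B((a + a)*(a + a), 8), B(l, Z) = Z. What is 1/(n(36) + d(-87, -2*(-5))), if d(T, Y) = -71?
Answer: -1/63 ≈ -0.015873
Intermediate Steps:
n(a) = 8
1/(n(36) + d(-87, -2*(-5))) = 1/(8 - 71) = 1/(-63) = -1/63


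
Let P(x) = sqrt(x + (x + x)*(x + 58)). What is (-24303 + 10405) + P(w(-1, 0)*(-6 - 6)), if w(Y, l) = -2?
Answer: -13898 + 6*sqrt(110) ≈ -13835.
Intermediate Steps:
P(x) = sqrt(x + 2*x*(58 + x)) (P(x) = sqrt(x + (2*x)*(58 + x)) = sqrt(x + 2*x*(58 + x)))
(-24303 + 10405) + P(w(-1, 0)*(-6 - 6)) = (-24303 + 10405) + sqrt((-2*(-6 - 6))*(117 + 2*(-2*(-6 - 6)))) = -13898 + sqrt((-2*(-12))*(117 + 2*(-2*(-12)))) = -13898 + sqrt(24*(117 + 2*24)) = -13898 + sqrt(24*(117 + 48)) = -13898 + sqrt(24*165) = -13898 + sqrt(3960) = -13898 + 6*sqrt(110)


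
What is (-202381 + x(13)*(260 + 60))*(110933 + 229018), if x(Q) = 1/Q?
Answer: -894286318983/13 ≈ -6.8791e+10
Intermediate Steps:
(-202381 + x(13)*(260 + 60))*(110933 + 229018) = (-202381 + (260 + 60)/13)*(110933 + 229018) = (-202381 + (1/13)*320)*339951 = (-202381 + 320/13)*339951 = -2630633/13*339951 = -894286318983/13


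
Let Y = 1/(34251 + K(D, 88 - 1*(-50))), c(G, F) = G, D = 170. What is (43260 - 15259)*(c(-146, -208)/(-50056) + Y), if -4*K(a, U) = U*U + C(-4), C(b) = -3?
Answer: 243928219411/2952377964 ≈ 82.621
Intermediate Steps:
K(a, U) = ¾ - U²/4 (K(a, U) = -(U*U - 3)/4 = -(U² - 3)/4 = -(-3 + U²)/4 = ¾ - U²/4)
Y = 4/117963 (Y = 1/(34251 + (¾ - (88 - 1*(-50))²/4)) = 1/(34251 + (¾ - (88 + 50)²/4)) = 1/(34251 + (¾ - ¼*138²)) = 1/(34251 + (¾ - ¼*19044)) = 1/(34251 + (¾ - 4761)) = 1/(34251 - 19041/4) = 1/(117963/4) = 4/117963 ≈ 3.3909e-5)
(43260 - 15259)*(c(-146, -208)/(-50056) + Y) = (43260 - 15259)*(-146/(-50056) + 4/117963) = 28001*(-146*(-1/50056) + 4/117963) = 28001*(73/25028 + 4/117963) = 28001*(8711411/2952377964) = 243928219411/2952377964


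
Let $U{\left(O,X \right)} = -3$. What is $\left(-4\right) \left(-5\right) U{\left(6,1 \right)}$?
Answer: $-60$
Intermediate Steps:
$\left(-4\right) \left(-5\right) U{\left(6,1 \right)} = \left(-4\right) \left(-5\right) \left(-3\right) = 20 \left(-3\right) = -60$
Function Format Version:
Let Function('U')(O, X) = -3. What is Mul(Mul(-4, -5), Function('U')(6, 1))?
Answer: -60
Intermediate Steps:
Mul(Mul(-4, -5), Function('U')(6, 1)) = Mul(Mul(-4, -5), -3) = Mul(20, -3) = -60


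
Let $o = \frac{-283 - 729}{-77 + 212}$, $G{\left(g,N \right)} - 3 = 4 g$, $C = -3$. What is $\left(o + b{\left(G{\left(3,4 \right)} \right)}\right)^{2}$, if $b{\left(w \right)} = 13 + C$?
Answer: $\frac{114244}{18225} \approx 6.2685$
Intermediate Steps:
$G{\left(g,N \right)} = 3 + 4 g$
$o = - \frac{1012}{135} \approx -7.4963$
$b{\left(w \right)} = 10$ ($b{\left(w \right)} = 13 - 3 = 10$)
$\left(o + b{\left(G{\left(3,4 \right)} \right)}\right)^{2} = \left(- \frac{1012}{135} + 10\right)^{2} = \left(\frac{338}{135}\right)^{2} = \frac{114244}{18225}$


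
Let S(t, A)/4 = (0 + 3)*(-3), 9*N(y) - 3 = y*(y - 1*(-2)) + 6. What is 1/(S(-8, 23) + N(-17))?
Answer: -3/20 ≈ -0.15000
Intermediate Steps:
N(y) = 1 + y*(2 + y)/9 (N(y) = ⅓ + (y*(y - 1*(-2)) + 6)/9 = ⅓ + (y*(y + 2) + 6)/9 = ⅓ + (y*(2 + y) + 6)/9 = ⅓ + (6 + y*(2 + y))/9 = ⅓ + (⅔ + y*(2 + y)/9) = 1 + y*(2 + y)/9)
S(t, A) = -36 (S(t, A) = 4*((0 + 3)*(-3)) = 4*(3*(-3)) = 4*(-9) = -36)
1/(S(-8, 23) + N(-17)) = 1/(-36 + (1 + (⅑)*(-17)² + (2/9)*(-17))) = 1/(-36 + (1 + (⅑)*289 - 34/9)) = 1/(-36 + (1 + 289/9 - 34/9)) = 1/(-36 + 88/3) = 1/(-20/3) = -3/20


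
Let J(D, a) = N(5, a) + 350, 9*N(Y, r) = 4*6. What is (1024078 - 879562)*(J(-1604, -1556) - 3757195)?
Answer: -542923826644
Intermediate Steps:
N(Y, r) = 8/3 (N(Y, r) = (4*6)/9 = (⅑)*24 = 8/3)
J(D, a) = 1058/3 (J(D, a) = 8/3 + 350 = 1058/3)
(1024078 - 879562)*(J(-1604, -1556) - 3757195) = (1024078 - 879562)*(1058/3 - 3757195) = 144516*(-11270527/3) = -542923826644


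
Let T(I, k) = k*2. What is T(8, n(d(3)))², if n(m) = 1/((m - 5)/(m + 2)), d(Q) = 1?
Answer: 9/4 ≈ 2.2500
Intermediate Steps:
n(m) = (2 + m)/(-5 + m) (n(m) = 1/((-5 + m)/(2 + m)) = (2 + m)/(-5 + m))
T(I, k) = 2*k
T(8, n(d(3)))² = (2*((2 + 1)/(-5 + 1)))² = (2*(3/(-4)))² = (2*(-¼*3))² = (2*(-¾))² = (-3/2)² = 9/4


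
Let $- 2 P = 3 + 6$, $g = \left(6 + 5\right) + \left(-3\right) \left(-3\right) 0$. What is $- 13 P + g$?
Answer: $\frac{139}{2} \approx 69.5$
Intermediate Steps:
$g = 11$ ($g = 11 + 9 \cdot 0 = 11 + 0 = 11$)
$P = - \frac{9}{2}$ ($P = - \frac{3 + 6}{2} = \left(- \frac{1}{2}\right) 9 = - \frac{9}{2} \approx -4.5$)
$- 13 P + g = \left(-13\right) \left(- \frac{9}{2}\right) + 11 = \frac{117}{2} + 11 = \frac{139}{2}$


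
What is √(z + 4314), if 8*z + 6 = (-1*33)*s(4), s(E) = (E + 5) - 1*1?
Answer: √17121/2 ≈ 65.424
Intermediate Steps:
s(E) = 4 + E (s(E) = (5 + E) - 1 = 4 + E)
z = -135/4 (z = -¾ + ((-1*33)*(4 + 4))/8 = -¾ + (-33*8)/8 = -¾ + (⅛)*(-264) = -¾ - 33 = -135/4 ≈ -33.750)
√(z + 4314) = √(-135/4 + 4314) = √(17121/4) = √17121/2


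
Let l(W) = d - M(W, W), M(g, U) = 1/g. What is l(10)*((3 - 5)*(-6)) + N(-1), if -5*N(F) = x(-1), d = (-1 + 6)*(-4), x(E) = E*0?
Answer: -1206/5 ≈ -241.20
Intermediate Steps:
x(E) = 0
d = -20 (d = 5*(-4) = -20)
N(F) = 0 (N(F) = -⅕*0 = 0)
l(W) = -20 - 1/W
l(10)*((3 - 5)*(-6)) + N(-1) = (-20 - 1/10)*((3 - 5)*(-6)) + 0 = (-20 - 1*⅒)*(-2*(-6)) + 0 = (-20 - ⅒)*12 + 0 = -201/10*12 + 0 = -1206/5 + 0 = -1206/5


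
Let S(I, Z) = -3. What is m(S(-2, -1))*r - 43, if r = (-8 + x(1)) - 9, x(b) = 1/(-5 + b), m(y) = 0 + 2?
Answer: -155/2 ≈ -77.500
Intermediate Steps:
m(y) = 2
r = -69/4 (r = (-8 + 1/(-5 + 1)) - 9 = (-8 + 1/(-4)) - 9 = (-8 - ¼) - 9 = -33/4 - 9 = -69/4 ≈ -17.250)
m(S(-2, -1))*r - 43 = 2*(-69/4) - 43 = -69/2 - 43 = -155/2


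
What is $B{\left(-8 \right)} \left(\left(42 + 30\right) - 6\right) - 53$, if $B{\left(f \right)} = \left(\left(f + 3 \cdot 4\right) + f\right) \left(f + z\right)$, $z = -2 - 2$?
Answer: $3115$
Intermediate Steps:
$z = -4$
$B{\left(f \right)} = \left(-4 + f\right) \left(12 + 2 f\right)$ ($B{\left(f \right)} = \left(\left(f + 3 \cdot 4\right) + f\right) \left(f - 4\right) = \left(\left(f + 12\right) + f\right) \left(-4 + f\right) = \left(\left(12 + f\right) + f\right) \left(-4 + f\right) = \left(12 + 2 f\right) \left(-4 + f\right) = \left(-4 + f\right) \left(12 + 2 f\right)$)
$B{\left(-8 \right)} \left(\left(42 + 30\right) - 6\right) - 53 = \left(-48 + 2 \left(-8\right)^{2} + 4 \left(-8\right)\right) \left(\left(42 + 30\right) - 6\right) - 53 = \left(-48 + 2 \cdot 64 - 32\right) \left(72 - 6\right) - 53 = \left(-48 + 128 - 32\right) 66 - 53 = 48 \cdot 66 - 53 = 3168 - 53 = 3115$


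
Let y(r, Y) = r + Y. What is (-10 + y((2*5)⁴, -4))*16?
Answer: 159776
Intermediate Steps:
y(r, Y) = Y + r
(-10 + y((2*5)⁴, -4))*16 = (-10 + (-4 + (2*5)⁴))*16 = (-10 + (-4 + 10⁴))*16 = (-10 + (-4 + 10000))*16 = (-10 + 9996)*16 = 9986*16 = 159776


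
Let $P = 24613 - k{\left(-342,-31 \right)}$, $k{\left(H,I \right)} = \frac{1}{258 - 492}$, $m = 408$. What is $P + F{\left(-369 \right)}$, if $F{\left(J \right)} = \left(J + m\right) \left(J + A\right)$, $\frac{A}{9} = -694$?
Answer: $- \frac{54609047}{234} \approx -2.3337 \cdot 10^{5}$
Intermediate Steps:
$k{\left(H,I \right)} = - \frac{1}{234}$ ($k{\left(H,I \right)} = \frac{1}{-234} = - \frac{1}{234}$)
$A = -6246$ ($A = 9 \left(-694\right) = -6246$)
$F{\left(J \right)} = \left(-6246 + J\right) \left(408 + J\right)$ ($F{\left(J \right)} = \left(J + 408\right) \left(J - 6246\right) = \left(408 + J\right) \left(-6246 + J\right) = \left(-6246 + J\right) \left(408 + J\right)$)
$P = \frac{5759443}{234}$ ($P = 24613 - - \frac{1}{234} = 24613 + \frac{1}{234} = \frac{5759443}{234} \approx 24613.0$)
$P + F{\left(-369 \right)} = \frac{5759443}{234} - \left(394146 - 136161\right) = \frac{5759443}{234} + \left(-2548368 + 136161 + 2154222\right) = \frac{5759443}{234} - 257985 = - \frac{54609047}{234}$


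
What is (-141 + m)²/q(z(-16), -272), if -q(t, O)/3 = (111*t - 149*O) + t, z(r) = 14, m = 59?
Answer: -1681/31572 ≈ -0.053243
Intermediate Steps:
q(t, O) = -336*t + 447*O (q(t, O) = -3*((111*t - 149*O) + t) = -3*((-149*O + 111*t) + t) = -3*(-149*O + 112*t) = -336*t + 447*O)
(-141 + m)²/q(z(-16), -272) = (-141 + 59)²/(-336*14 + 447*(-272)) = (-82)²/(-4704 - 121584) = 6724/(-126288) = 6724*(-1/126288) = -1681/31572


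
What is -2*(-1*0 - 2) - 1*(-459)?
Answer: 463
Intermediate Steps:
-2*(-1*0 - 2) - 1*(-459) = -2*(0 - 2) + 459 = -2*(-2) + 459 = 4 + 459 = 463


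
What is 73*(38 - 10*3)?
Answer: 584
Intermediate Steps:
73*(38 - 10*3) = 73*(38 - 30) = 73*8 = 584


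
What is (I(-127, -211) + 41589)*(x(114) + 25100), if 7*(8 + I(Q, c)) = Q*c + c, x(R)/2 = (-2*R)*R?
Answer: -1219969036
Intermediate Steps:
x(R) = -4*R² (x(R) = 2*((-2*R)*R) = 2*(-2*R²) = -4*R²)
I(Q, c) = -8 + c/7 + Q*c/7 (I(Q, c) = -8 + (Q*c + c)/7 = -8 + (c + Q*c)/7 = -8 + (c/7 + Q*c/7) = -8 + c/7 + Q*c/7)
(I(-127, -211) + 41589)*(x(114) + 25100) = ((-8 + (⅐)*(-211) + (⅐)*(-127)*(-211)) + 41589)*(-4*114² + 25100) = ((-8 - 211/7 + 26797/7) + 41589)*(-4*12996 + 25100) = (3790 + 41589)*(-51984 + 25100) = 45379*(-26884) = -1219969036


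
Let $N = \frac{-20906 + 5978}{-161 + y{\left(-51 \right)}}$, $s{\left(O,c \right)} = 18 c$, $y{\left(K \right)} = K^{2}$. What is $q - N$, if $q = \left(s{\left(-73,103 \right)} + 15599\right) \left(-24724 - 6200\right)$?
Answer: $- \frac{164613552594}{305} \approx -5.3972 \cdot 10^{8}$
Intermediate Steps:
$N = - \frac{1866}{305}$ ($N = \frac{-20906 + 5978}{-161 + \left(-51\right)^{2}} = - \frac{14928}{-161 + 2601} = - \frac{14928}{2440} = \left(-14928\right) \frac{1}{2440} = - \frac{1866}{305} \approx -6.118$)
$q = -539716572$ ($q = \left(18 \cdot 103 + 15599\right) \left(-24724 - 6200\right) = \left(1854 + 15599\right) \left(-30924\right) = 17453 \left(-30924\right) = -539716572$)
$q - N = -539716572 - - \frac{1866}{305} = -539716572 + \frac{1866}{305} = - \frac{164613552594}{305}$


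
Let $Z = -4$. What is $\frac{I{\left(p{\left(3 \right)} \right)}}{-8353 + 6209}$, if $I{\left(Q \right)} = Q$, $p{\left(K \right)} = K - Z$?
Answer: $- \frac{7}{2144} \approx -0.0032649$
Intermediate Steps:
$p{\left(K \right)} = 4 + K$ ($p{\left(K \right)} = K - -4 = K + 4 = 4 + K$)
$\frac{I{\left(p{\left(3 \right)} \right)}}{-8353 + 6209} = \frac{4 + 3}{-8353 + 6209} = \frac{7}{-2144} = 7 \left(- \frac{1}{2144}\right) = - \frac{7}{2144}$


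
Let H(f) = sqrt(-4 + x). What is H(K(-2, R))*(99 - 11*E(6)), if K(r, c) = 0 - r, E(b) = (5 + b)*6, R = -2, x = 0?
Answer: -1254*I ≈ -1254.0*I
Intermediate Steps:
E(b) = 30 + 6*b
K(r, c) = -r
H(f) = 2*I (H(f) = sqrt(-4 + 0) = sqrt(-4) = 2*I)
H(K(-2, R))*(99 - 11*E(6)) = (2*I)*(99 - 11*(30 + 6*6)) = (2*I)*(99 - 11*(30 + 36)) = (2*I)*(99 - 11*66) = (2*I)*(99 - 726) = (2*I)*(-627) = -1254*I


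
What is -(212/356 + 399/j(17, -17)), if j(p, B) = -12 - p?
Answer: 33974/2581 ≈ 13.163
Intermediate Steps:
-(212/356 + 399/j(17, -17)) = -(212/356 + 399/(-12 - 1*17)) = -(212*(1/356) + 399/(-12 - 17)) = -(53/89 + 399/(-29)) = -(53/89 + 399*(-1/29)) = -(53/89 - 399/29) = -1*(-33974/2581) = 33974/2581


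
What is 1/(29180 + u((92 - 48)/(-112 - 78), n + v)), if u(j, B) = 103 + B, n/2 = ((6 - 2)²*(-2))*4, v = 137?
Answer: 1/29164 ≈ 3.4289e-5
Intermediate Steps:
n = -256 (n = 2*(((6 - 2)²*(-2))*4) = 2*((4²*(-2))*4) = 2*((16*(-2))*4) = 2*(-32*4) = 2*(-128) = -256)
1/(29180 + u((92 - 48)/(-112 - 78), n + v)) = 1/(29180 + (103 + (-256 + 137))) = 1/(29180 + (103 - 119)) = 1/(29180 - 16) = 1/29164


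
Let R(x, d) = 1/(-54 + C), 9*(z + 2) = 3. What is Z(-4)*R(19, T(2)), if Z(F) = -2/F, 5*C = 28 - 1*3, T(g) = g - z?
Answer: -1/98 ≈ -0.010204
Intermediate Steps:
z = -5/3 (z = -2 + (⅑)*3 = -2 + ⅓ = -5/3 ≈ -1.6667)
T(g) = 5/3 + g (T(g) = g - 1*(-5/3) = g + 5/3 = 5/3 + g)
C = 5 (C = (28 - 1*3)/5 = (28 - 3)/5 = (⅕)*25 = 5)
R(x, d) = -1/49 (R(x, d) = 1/(-54 + 5) = 1/(-49) = -1/49)
Z(-4)*R(19, T(2)) = -2/(-4)*(-1/49) = -2*(-¼)*(-1/49) = (½)*(-1/49) = -1/98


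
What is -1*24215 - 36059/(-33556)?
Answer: -812522481/33556 ≈ -24214.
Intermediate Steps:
-1*24215 - 36059/(-33556) = -24215 - 36059*(-1/33556) = -24215 + 36059/33556 = -812522481/33556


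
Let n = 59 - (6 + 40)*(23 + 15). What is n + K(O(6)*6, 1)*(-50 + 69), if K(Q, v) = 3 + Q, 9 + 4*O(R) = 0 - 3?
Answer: -1974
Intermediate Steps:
n = -1689 (n = 59 - 46*38 = 59 - 1*1748 = 59 - 1748 = -1689)
O(R) = -3 (O(R) = -9/4 + (0 - 3)/4 = -9/4 + (¼)*(-3) = -9/4 - ¾ = -3)
n + K(O(6)*6, 1)*(-50 + 69) = -1689 + (3 - 3*6)*(-50 + 69) = -1689 + (3 - 18)*19 = -1689 - 15*19 = -1689 - 285 = -1974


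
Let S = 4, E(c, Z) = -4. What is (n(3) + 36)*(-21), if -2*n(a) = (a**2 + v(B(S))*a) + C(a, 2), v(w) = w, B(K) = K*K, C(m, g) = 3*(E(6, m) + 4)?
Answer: -315/2 ≈ -157.50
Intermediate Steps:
C(m, g) = 0 (C(m, g) = 3*(-4 + 4) = 3*0 = 0)
B(K) = K**2
n(a) = -8*a - a**2/2 (n(a) = -((a**2 + 4**2*a) + 0)/2 = -((a**2 + 16*a) + 0)/2 = -(a**2 + 16*a)/2 = -8*a - a**2/2)
(n(3) + 36)*(-21) = ((1/2)*3*(-16 - 1*3) + 36)*(-21) = ((1/2)*3*(-16 - 3) + 36)*(-21) = ((1/2)*3*(-19) + 36)*(-21) = (-57/2 + 36)*(-21) = (15/2)*(-21) = -315/2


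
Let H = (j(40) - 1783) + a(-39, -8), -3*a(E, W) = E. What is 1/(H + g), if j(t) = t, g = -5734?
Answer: -1/7464 ≈ -0.00013398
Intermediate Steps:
a(E, W) = -E/3
H = -1730 (H = (40 - 1783) - ⅓*(-39) = -1743 + 13 = -1730)
1/(H + g) = 1/(-1730 - 5734) = 1/(-7464) = -1/7464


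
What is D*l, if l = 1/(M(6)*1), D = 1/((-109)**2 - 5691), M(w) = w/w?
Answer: 1/6190 ≈ 0.00016155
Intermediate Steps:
M(w) = 1
D = 1/6190 (D = 1/(11881 - 5691) = 1/6190 ≈ 0.00016155)
l = 1 (l = 1/(1*1) = 1/1 = 1)
D*l = (1/6190)*1 = 1/6190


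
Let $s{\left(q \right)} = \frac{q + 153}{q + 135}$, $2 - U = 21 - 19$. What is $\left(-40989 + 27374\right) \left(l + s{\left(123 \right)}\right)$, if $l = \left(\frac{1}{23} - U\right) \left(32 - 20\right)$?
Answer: $- \frac{21430010}{989} \approx -21668.0$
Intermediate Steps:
$U = 0$ ($U = 2 - \left(21 - 19\right) = 2 - 2 = 0$)
$l = \frac{12}{23}$ ($l = \left(\frac{1}{23} - 0\right) \left(32 - 20\right) = \left(\frac{1}{23} + 0\right) 12 = \frac{1}{23} \cdot 12 = \frac{12}{23} \approx 0.52174$)
$s{\left(q \right)} = \frac{153 + q}{135 + q}$
$\left(-40989 + 27374\right) \left(l + s{\left(123 \right)}\right) = \left(-40989 + 27374\right) \left(\frac{12}{23} + \frac{153 + 123}{135 + 123}\right) = - 13615 \left(\frac{12}{23} + \frac{1}{258} \cdot 276\right) = - 13615 \left(\frac{12}{23} + \frac{46}{43}\right) = \left(-13615\right) \frac{1574}{989} = - \frac{21430010}{989}$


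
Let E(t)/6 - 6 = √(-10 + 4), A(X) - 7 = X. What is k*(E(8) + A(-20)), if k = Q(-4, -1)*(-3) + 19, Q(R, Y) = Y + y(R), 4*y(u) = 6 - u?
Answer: 667/2 + 87*I*√6 ≈ 333.5 + 213.11*I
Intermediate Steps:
y(u) = 3/2 - u/4 (y(u) = (6 - u)/4 = 3/2 - u/4)
A(X) = 7 + X
Q(R, Y) = 3/2 + Y - R/4 (Q(R, Y) = Y + (3/2 - R/4) = 3/2 + Y - R/4)
k = 29/2 (k = (3/2 - 1 - ¼*(-4))*(-3) + 19 = (3/2 - 1 + 1)*(-3) + 19 = (3/2)*(-3) + 19 = -9/2 + 19 = 29/2 ≈ 14.500)
E(t) = 36 + 6*I*√6 (E(t) = 36 + 6*√(-10 + 4) = 36 + 6*√(-6) = 36 + 6*(I*√6) = 36 + 6*I*√6)
k*(E(8) + A(-20)) = 29*((36 + 6*I*√6) + (7 - 20))/2 = 29*((36 + 6*I*√6) - 13)/2 = 29*(23 + 6*I*√6)/2 = 667/2 + 87*I*√6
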